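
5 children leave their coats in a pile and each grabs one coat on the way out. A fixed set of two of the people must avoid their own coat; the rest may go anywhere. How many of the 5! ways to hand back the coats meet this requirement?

Inclusion-exclusion on the 2 forbidden self-matches:
Σ_{j=0}^{2} (-1)^j C(2,j)(5-j)!
= C(2,0)·5! - C(2,1)·4! + C(2,2)·3!
= 120 - 48 + 6
= 78

78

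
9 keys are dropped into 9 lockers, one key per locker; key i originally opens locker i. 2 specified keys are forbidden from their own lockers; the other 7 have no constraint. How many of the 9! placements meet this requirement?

287280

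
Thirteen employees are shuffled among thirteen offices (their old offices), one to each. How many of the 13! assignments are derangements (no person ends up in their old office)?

!13 = 13! · Σ_{k=0}^{13} (-1)^k/k!
= 13! - 13!/1! + 13!/2! - 13!/3! + 13!/4! - 13!/5! + 13!/6! - 13!/7! + 13!/8! - 13!/9! + 13!/10! - 13!/11! + 13!/12! - 13!/13!
= 6227020800 - 6227020800 + 3113510400 - 1037836800 + 259459200 - 51891840 + 8648640 - 1235520 + 154440 - 17160 + 1716 - 156 + 13 - 1
= 2290792932

2290792932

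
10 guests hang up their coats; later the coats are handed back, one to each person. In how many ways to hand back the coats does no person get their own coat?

1334961

The subfactorial !10 = [10!/e] (nearest integer).
10! = 3628800, and 3628800/e ≈ 1334960.92, so !10 = 1334961.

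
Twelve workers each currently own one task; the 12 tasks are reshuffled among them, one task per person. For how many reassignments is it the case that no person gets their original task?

176214841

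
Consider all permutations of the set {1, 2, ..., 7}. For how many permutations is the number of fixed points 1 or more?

Sum C(7,i)·!(7-i) for i = 1..7:
  i=1: C(7,1)·!6 = 7·265 = 1855
  i=2: C(7,2)·!5 = 21·44 = 924
  i=3: C(7,3)·!4 = 35·9 = 315
  i=4: C(7,4)·!3 = 35·2 = 70
  i=5: C(7,5)·!2 = 21·1 = 21
  i=6: C(7,6)·!1 = 7·0 = 0
  i=7: C(7,7)·!0 = 1·1 = 1
Total = 3186.

3186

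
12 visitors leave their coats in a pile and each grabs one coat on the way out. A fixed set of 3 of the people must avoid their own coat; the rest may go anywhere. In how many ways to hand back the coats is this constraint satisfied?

369774720

Inclusion-exclusion on the 3 forbidden self-matches:
Σ_{j=0}^{3} (-1)^j C(3,j)(12-j)!
= C(3,0)·12! - C(3,1)·11! + C(3,2)·10! - C(3,3)·9!
= 479001600 - 119750400 + 10886400 - 362880
= 369774720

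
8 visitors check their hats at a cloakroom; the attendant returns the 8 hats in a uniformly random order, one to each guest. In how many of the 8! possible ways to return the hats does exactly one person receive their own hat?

Choose which one of the 8 is fixed: C(8,1) = 8.
The other 7 form a derangement: !7 = 1854.
Total: 8 × 1854 = 14832.

14832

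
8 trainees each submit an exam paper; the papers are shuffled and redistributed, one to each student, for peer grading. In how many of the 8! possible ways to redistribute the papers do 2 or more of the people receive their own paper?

10655

# with exactly i fixed is C(8,i)·!(8-i); sum over i=2..8:
  i=2: C(8,2)·!6 = 28·265 = 7420
  i=3: C(8,3)·!5 = 56·44 = 2464
  i=4: C(8,4)·!4 = 70·9 = 630
  i=5: C(8,5)·!3 = 56·2 = 112
  i=6: C(8,6)·!2 = 28·1 = 28
  i=7: C(8,7)·!1 = 8·0 = 0
  i=8: C(8,8)·!0 = 1·1 = 1
Total = 10655.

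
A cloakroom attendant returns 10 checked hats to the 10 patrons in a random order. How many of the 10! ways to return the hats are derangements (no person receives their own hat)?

!10 is the nearest integer to 10!/e.
10! = 3628800, and 3628800/e ≈ 1334960.92, so !10 = 1334961.

1334961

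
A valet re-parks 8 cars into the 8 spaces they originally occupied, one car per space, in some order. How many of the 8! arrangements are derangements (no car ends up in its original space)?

14833

By inclusion-exclusion, !8 = Σ (-1)^k · 8!/k! for k=0..8
= 8! - 8!/1! + 8!/2! - 8!/3! + 8!/4! - 8!/5! + 8!/6! - 8!/7! + 8!/8!
= 40320 - 40320 + 20160 - 6720 + 1680 - 336 + 56 - 8 + 1
= 14833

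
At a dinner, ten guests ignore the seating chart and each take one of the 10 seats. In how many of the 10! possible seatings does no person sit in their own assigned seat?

1334961

!10 = 10! · Σ_{k=0}^{10} (-1)^k/k!
= 10! - 10!/1! + 10!/2! - 10!/3! + 10!/4! - 10!/5! + 10!/6! - 10!/7! + 10!/8! - 10!/9! + 10!/10!
= 3628800 - 3628800 + 1814400 - 604800 + 151200 - 30240 + 5040 - 720 + 90 - 10 + 1
= 1334961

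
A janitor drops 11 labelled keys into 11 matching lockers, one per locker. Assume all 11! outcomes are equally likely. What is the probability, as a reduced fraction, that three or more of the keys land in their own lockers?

3205379/39916800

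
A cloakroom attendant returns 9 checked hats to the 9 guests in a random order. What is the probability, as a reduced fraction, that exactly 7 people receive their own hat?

Favorable outcomes: C(9,7)·!2 = 36·1 = 36.
Total outcomes: 9! = 362880.
Probability = 36/362880 = 1/10080.

1/10080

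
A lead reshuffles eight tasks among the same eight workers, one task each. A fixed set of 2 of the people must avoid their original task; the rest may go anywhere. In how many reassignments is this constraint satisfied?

30960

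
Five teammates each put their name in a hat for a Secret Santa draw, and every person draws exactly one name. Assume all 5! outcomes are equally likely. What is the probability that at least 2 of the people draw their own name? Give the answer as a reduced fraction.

Favorable outcomes: Σ_{i≥2} C(5,i)·!(5-i) = 10·2 + 10·1 + 5·0 + 1·1 = 31.
Total outcomes: 5! = 120.
Probability = 31/120 = 31/120.

31/120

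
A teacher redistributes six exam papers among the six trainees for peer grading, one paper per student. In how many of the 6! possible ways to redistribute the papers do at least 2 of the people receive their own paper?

191

Sum C(6,i)·!(6-i) for i = 2..6:
  i=2: C(6,2)·!4 = 15·9 = 135
  i=3: C(6,3)·!3 = 20·2 = 40
  i=4: C(6,4)·!2 = 15·1 = 15
  i=5: C(6,5)·!1 = 6·0 = 0
  i=6: C(6,6)·!0 = 1·1 = 1
Total = 191.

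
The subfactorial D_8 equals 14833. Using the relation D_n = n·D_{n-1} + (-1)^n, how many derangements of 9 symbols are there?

133496

D_9 = 9·14833 - 1 = 133496.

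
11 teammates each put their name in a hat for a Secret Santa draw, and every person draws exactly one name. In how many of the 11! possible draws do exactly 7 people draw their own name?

Choose which 7 of the 11 are fixed: C(11,7) = 330.
The other 4 form a derangement: !4 = 9.
Total: 330 × 9 = 2970.

2970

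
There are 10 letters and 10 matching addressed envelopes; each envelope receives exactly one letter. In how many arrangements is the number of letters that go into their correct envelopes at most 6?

3628514

Sum C(10,i)·!(10-i) for i = 0..6:
  i=0: C(10,0)·!10 = 1·1334961 = 1334961
  i=1: C(10,1)·!9 = 10·133496 = 1334960
  i=2: C(10,2)·!8 = 45·14833 = 667485
  i=3: C(10,3)·!7 = 120·1854 = 222480
  i=4: C(10,4)·!6 = 210·265 = 55650
  i=5: C(10,5)·!5 = 252·44 = 11088
  i=6: C(10,6)·!4 = 210·9 = 1890
Total = 3628514.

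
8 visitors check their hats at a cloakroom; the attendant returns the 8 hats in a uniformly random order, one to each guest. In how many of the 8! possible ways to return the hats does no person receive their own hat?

14833

By inclusion-exclusion, !8 = Σ (-1)^k · 8!/k! for k=0..8
= 8! - 8!/1! + 8!/2! - 8!/3! + 8!/4! - 8!/5! + 8!/6! - 8!/7! + 8!/8!
= 40320 - 40320 + 20160 - 6720 + 1680 - 336 + 56 - 8 + 1
= 14833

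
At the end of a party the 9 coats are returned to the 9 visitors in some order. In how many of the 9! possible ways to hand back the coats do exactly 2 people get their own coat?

Choose which 2 of the 9 are fixed: C(9,2) = 36.
The remaining 7 must be deranged: !7 = 1854.
Total: 36 × 1854 = 66744.

66744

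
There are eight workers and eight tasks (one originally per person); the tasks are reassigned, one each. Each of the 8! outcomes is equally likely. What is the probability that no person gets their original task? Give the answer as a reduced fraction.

2119/5760

Favorable outcomes: !8 = 14833.
Total outcomes: 8! = 40320.
Probability = 14833/40320 = 2119/5760.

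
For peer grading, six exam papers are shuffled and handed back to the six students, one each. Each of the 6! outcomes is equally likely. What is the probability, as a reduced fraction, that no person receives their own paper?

Favorable outcomes: !6 = 265.
Total outcomes: 6! = 720.
Probability = 265/720 = 53/144.

53/144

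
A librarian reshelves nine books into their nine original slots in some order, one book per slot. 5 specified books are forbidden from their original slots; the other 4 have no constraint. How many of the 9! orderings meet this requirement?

Let A_j be the event that the j-th constrained one is fixed. By inclusion-exclusion over the 5 events:
Σ_{j=0}^{5} (-1)^j C(5,j)(9-j)!
= C(5,0)·9! - C(5,1)·8! + C(5,2)·7! - C(5,3)·6! + C(5,4)·5! - C(5,5)·4!
= 362880 - 201600 + 50400 - 7200 + 600 - 24
= 205056

205056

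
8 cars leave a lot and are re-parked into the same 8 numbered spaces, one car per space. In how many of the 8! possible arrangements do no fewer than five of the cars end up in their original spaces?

# with exactly i fixed is C(8,i)·!(8-i); sum over i=5..8:
  i=5: C(8,5)·!3 = 56·2 = 112
  i=6: C(8,6)·!2 = 28·1 = 28
  i=7: C(8,7)·!1 = 8·0 = 0
  i=8: C(8,8)·!0 = 1·1 = 1
Total = 141.

141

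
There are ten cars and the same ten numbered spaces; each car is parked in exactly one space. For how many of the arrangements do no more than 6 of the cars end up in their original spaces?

3628514

# with exactly i fixed is C(10,i)·!(10-i); sum over i=0..6:
  i=0: C(10,0)·!10 = 1·1334961 = 1334961
  i=1: C(10,1)·!9 = 10·133496 = 1334960
  i=2: C(10,2)·!8 = 45·14833 = 667485
  i=3: C(10,3)·!7 = 120·1854 = 222480
  i=4: C(10,4)·!6 = 210·265 = 55650
  i=5: C(10,5)·!5 = 252·44 = 11088
  i=6: C(10,6)·!4 = 210·9 = 1890
Total = 3628514.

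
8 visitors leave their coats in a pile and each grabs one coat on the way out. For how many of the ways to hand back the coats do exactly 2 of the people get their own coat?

7420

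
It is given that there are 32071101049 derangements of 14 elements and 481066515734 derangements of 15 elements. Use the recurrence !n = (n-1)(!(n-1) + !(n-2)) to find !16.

!16 = (16-1)·(!15 + !14) = 15·(481066515734 + 32071101049) = 15·513137616783 = 7697064251745.

7697064251745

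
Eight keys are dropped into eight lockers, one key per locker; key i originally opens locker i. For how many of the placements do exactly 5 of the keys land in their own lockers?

112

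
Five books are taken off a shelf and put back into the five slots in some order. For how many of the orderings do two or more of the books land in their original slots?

# with exactly i fixed is C(5,i)·!(5-i); sum over i=2..5:
  i=2: C(5,2)·!3 = 10·2 = 20
  i=3: C(5,3)·!2 = 10·1 = 10
  i=4: C(5,4)·!1 = 5·0 = 0
  i=5: C(5,5)·!0 = 1·1 = 1
Total = 31.

31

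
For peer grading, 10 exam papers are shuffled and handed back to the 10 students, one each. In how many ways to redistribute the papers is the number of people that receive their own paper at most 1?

2669921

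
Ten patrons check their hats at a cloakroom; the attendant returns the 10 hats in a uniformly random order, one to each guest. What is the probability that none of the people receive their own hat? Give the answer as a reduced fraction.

16481/44800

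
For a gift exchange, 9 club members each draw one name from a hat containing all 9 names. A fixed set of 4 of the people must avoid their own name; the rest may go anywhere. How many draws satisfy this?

229080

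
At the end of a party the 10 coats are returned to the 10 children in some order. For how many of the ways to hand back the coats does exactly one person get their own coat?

Pick the single fixed position: C(10,1) = 10 ways.
The other 9 form a derangement: !9 = 133496.
Total: 10 × 133496 = 1334960.

1334960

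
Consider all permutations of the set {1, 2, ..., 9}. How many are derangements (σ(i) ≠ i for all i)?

133496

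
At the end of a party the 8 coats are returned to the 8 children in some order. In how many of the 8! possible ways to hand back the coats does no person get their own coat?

14833

By inclusion-exclusion, !8 = Σ (-1)^k · 8!/k! for k=0..8
= 8! - 8!/1! + 8!/2! - 8!/3! + 8!/4! - 8!/5! + 8!/6! - 8!/7! + 8!/8!
= 40320 - 40320 + 20160 - 6720 + 1680 - 336 + 56 - 8 + 1
= 14833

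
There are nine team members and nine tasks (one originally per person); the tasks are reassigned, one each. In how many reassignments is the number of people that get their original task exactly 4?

Pick the 4 fixed positions: C(9,4) = 126 ways.
The remaining 5 must be deranged: !5 = 44.
Total: 126 × 44 = 5544.

5544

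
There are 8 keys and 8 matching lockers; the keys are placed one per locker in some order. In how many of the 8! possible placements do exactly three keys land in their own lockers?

2464

Pick the 3 fixed positions: C(8,3) = 56 ways.
The other 5 form a derangement: !5 = 44.
Total: 56 × 44 = 2464.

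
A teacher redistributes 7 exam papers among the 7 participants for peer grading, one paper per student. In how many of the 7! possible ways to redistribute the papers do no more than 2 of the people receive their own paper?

Sum C(7,i)·!(7-i) for i = 0..2:
  i=0: C(7,0)·!7 = 1·1854 = 1854
  i=1: C(7,1)·!6 = 7·265 = 1855
  i=2: C(7,2)·!5 = 21·44 = 924
Total = 4633.

4633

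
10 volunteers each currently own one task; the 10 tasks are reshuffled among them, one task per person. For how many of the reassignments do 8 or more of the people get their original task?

46

Sum C(10,i)·!(10-i) for i = 8..10:
  i=8: C(10,8)·!2 = 45·1 = 45
  i=9: C(10,9)·!1 = 10·0 = 0
  i=10: C(10,10)·!0 = 1·1 = 1
Total = 46.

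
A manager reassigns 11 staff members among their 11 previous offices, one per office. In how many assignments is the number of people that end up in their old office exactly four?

611820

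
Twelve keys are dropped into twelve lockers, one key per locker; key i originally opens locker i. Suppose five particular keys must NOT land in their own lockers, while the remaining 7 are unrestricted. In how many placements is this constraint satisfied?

Inclusion-exclusion on the 5 forbidden self-matches:
Σ_{j=0}^{5} (-1)^j C(5,j)(12-j)!
= C(5,0)·12! - C(5,1)·11! + C(5,2)·10! - C(5,3)·9! + C(5,4)·8! - C(5,5)·7!
= 479001600 - 199584000 + 36288000 - 3628800 + 201600 - 5040
= 312273360

312273360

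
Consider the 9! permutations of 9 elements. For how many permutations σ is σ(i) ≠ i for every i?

133496

The subfactorial !9 = [9!/e] (nearest integer).
9! = 362880, and 362880/e ≈ 133496.09, so !9 = 133496.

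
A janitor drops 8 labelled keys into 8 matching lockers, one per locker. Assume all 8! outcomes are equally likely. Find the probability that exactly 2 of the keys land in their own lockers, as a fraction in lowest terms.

53/288

Favorable outcomes: C(8,2)·!6 = 28·265 = 7420.
Total outcomes: 8! = 40320.
Probability = 7420/40320 = 53/288.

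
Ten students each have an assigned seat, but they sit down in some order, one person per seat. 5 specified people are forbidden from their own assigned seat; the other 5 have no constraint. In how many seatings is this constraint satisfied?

Inclusion-exclusion on the 5 forbidden self-matches:
Σ_{j=0}^{5} (-1)^j C(5,j)(10-j)!
= C(5,0)·10! - C(5,1)·9! + C(5,2)·8! - C(5,3)·7! + C(5,4)·6! - C(5,5)·5!
= 3628800 - 1814400 + 403200 - 50400 + 3600 - 120
= 2170680

2170680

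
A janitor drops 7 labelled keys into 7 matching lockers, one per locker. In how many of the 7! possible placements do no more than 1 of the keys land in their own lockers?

Sum C(7,i)·!(7-i) for i = 0..1:
  i=0: C(7,0)·!7 = 1·1854 = 1854
  i=1: C(7,1)·!6 = 7·265 = 1855
Total = 3709.

3709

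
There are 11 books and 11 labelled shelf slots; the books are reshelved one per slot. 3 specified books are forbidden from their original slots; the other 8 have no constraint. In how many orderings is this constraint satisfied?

Let A_j be the event that the j-th constrained one is fixed. By inclusion-exclusion over the 3 events:
Σ_{j=0}^{3} (-1)^j C(3,j)(11-j)!
= C(3,0)·11! - C(3,1)·10! + C(3,2)·9! - C(3,3)·8!
= 39916800 - 10886400 + 1088640 - 40320
= 30078720

30078720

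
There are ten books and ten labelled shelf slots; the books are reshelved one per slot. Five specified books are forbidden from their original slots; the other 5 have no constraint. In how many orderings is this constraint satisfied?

2170680

Let A_j be the event that the j-th constrained one is fixed. By inclusion-exclusion over the 5 events:
Σ_{j=0}^{5} (-1)^j C(5,j)(10-j)!
= C(5,0)·10! - C(5,1)·9! + C(5,2)·8! - C(5,3)·7! + C(5,4)·6! - C(5,5)·5!
= 3628800 - 1814400 + 403200 - 50400 + 3600 - 120
= 2170680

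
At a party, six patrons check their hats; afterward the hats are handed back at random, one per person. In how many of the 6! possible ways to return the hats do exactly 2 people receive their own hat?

Choose which 2 of the 6 are fixed: C(6,2) = 15.
The other 4 form a derangement: !4 = 9.
Total: 15 × 9 = 135.

135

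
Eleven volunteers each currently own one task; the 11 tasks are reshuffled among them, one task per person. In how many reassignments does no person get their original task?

14684570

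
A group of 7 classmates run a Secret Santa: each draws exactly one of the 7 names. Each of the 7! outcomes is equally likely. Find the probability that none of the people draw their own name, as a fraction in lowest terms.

Favorable outcomes: !7 = 1854.
Total outcomes: 7! = 5040.
Probability = 1854/5040 = 103/280.

103/280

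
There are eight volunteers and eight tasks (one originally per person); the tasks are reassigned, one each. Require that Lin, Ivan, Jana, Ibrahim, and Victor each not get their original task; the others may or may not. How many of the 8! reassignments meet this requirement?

Inclusion-exclusion on the 5 forbidden self-matches:
Σ_{j=0}^{5} (-1)^j C(5,j)(8-j)!
= C(5,0)·8! - C(5,1)·7! + C(5,2)·6! - C(5,3)·5! + C(5,4)·4! - C(5,5)·3!
= 40320 - 25200 + 7200 - 1200 + 120 - 6
= 21234

21234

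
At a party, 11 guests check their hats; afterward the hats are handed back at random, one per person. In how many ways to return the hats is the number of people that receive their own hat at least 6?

# with exactly i fixed is C(11,i)·!(11-i); sum over i=6..11:
  i=6: C(11,6)·!5 = 462·44 = 20328
  i=7: C(11,7)·!4 = 330·9 = 2970
  i=8: C(11,8)·!3 = 165·2 = 330
  i=9: C(11,9)·!2 = 55·1 = 55
  i=10: C(11,10)·!1 = 11·0 = 0
  i=11: C(11,11)·!0 = 1·1 = 1
Total = 23684.

23684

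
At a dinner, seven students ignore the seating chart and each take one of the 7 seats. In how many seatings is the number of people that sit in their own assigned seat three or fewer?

# with exactly i fixed is C(7,i)·!(7-i); sum over i=0..3:
  i=0: C(7,0)·!7 = 1·1854 = 1854
  i=1: C(7,1)·!6 = 7·265 = 1855
  i=2: C(7,2)·!5 = 21·44 = 924
  i=3: C(7,3)·!4 = 35·9 = 315
Total = 4948.

4948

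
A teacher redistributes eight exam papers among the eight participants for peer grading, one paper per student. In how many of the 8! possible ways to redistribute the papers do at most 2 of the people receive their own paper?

37085

# with exactly i fixed is C(8,i)·!(8-i); sum over i=0..2:
  i=0: C(8,0)·!8 = 1·14833 = 14833
  i=1: C(8,1)·!7 = 8·1854 = 14832
  i=2: C(8,2)·!6 = 28·265 = 7420
Total = 37085.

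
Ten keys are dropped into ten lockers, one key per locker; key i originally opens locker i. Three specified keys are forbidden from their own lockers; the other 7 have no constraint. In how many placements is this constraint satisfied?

2656080

Inclusion-exclusion on the 3 forbidden self-matches:
Σ_{j=0}^{3} (-1)^j C(3,j)(10-j)!
= C(3,0)·10! - C(3,1)·9! + C(3,2)·8! - C(3,3)·7!
= 3628800 - 1088640 + 120960 - 5040
= 2656080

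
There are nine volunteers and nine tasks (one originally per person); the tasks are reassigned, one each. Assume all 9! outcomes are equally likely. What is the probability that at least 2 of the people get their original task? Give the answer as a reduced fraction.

Favorable outcomes: Σ_{i≥2} C(9,i)·!(9-i) = 36·1854 + 84·265 + 126·44 + 126·9 + 84·2 + 36·1 + 9·0 + 1·1 = 95887.
Total outcomes: 9! = 362880.
Probability = 95887/362880 = 95887/362880.

95887/362880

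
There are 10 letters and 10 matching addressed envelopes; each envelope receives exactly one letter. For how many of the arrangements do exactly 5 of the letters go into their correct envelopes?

Pick the 5 fixed positions: C(10,5) = 252 ways.
The remaining 5 must be deranged: !5 = 44.
Total: 252 × 44 = 11088.

11088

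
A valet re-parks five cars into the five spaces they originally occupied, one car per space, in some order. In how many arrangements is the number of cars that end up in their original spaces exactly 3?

Choose which 3 of the 5 are fixed: C(5,3) = 10.
The remaining 2 must be deranged: !2 = 1.
Total: 10 × 1 = 10.

10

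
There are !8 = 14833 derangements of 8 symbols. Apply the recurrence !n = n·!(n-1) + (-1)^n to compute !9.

133496

!9 = 9·14833 - 1 = 133496.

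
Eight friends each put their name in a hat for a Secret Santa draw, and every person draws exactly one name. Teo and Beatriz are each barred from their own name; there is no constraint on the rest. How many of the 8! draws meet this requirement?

30960

Let A_j be the event that the j-th constrained one is fixed. By inclusion-exclusion over the 2 events:
Σ_{j=0}^{2} (-1)^j C(2,j)(8-j)!
= C(2,0)·8! - C(2,1)·7! + C(2,2)·6!
= 40320 - 10080 + 720
= 30960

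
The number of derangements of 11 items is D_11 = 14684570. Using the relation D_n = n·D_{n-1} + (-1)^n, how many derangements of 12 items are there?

176214841

D_12 = 12·14684570 + 1 = 176214841.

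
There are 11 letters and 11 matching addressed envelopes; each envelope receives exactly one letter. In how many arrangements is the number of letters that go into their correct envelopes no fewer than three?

Sum C(11,i)·!(11-i) for i = 3..11:
  i=3: C(11,3)·!8 = 165·14833 = 2447445
  i=4: C(11,4)·!7 = 330·1854 = 611820
  i=5: C(11,5)·!6 = 462·265 = 122430
  i=6: C(11,6)·!5 = 462·44 = 20328
  i=7: C(11,7)·!4 = 330·9 = 2970
  i=8: C(11,8)·!3 = 165·2 = 330
  i=9: C(11,9)·!2 = 55·1 = 55
  i=10: C(11,10)·!1 = 11·0 = 0
  i=11: C(11,11)·!0 = 1·1 = 1
Total = 3205379.

3205379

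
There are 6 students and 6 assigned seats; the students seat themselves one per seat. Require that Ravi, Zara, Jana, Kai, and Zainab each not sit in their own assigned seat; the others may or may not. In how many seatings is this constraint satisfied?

Inclusion-exclusion on the 5 forbidden self-matches:
Σ_{j=0}^{5} (-1)^j C(5,j)(6-j)!
= C(5,0)·6! - C(5,1)·5! + C(5,2)·4! - C(5,3)·3! + C(5,4)·2! - C(5,5)·1!
= 720 - 600 + 240 - 60 + 10 - 1
= 309

309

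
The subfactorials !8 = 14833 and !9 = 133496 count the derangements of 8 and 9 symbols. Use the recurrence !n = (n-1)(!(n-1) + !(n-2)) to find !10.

1334961

!10 = (10-1)·(!9 + !8) = 9·(133496 + 14833) = 9·148329 = 1334961.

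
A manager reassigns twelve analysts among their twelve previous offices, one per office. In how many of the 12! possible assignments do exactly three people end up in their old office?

29369120

Choose which 3 of the 12 are fixed: C(12,3) = 220.
The remaining 9 must be deranged: !9 = 133496.
Total: 220 × 133496 = 29369120.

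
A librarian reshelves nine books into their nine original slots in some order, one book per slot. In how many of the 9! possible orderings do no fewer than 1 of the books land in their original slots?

229384

# with exactly i fixed is C(9,i)·!(9-i); sum over i=1..9:
  i=1: C(9,1)·!8 = 9·14833 = 133497
  i=2: C(9,2)·!7 = 36·1854 = 66744
  i=3: C(9,3)·!6 = 84·265 = 22260
  i=4: C(9,4)·!5 = 126·44 = 5544
  i=5: C(9,5)·!4 = 126·9 = 1134
  i=6: C(9,6)·!3 = 84·2 = 168
  i=7: C(9,7)·!2 = 36·1 = 36
  i=8: C(9,8)·!1 = 9·0 = 0
  i=9: C(9,9)·!0 = 1·1 = 1
Total = 229384.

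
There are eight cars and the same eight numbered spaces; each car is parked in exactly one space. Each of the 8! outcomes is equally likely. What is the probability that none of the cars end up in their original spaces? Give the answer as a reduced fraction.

2119/5760

Favorable outcomes: !8 = 14833.
Total outcomes: 8! = 40320.
Probability = 14833/40320 = 2119/5760.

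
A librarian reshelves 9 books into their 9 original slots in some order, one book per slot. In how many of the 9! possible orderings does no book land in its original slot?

133496

By inclusion-exclusion, !9 = Σ (-1)^k · 9!/k! for k=0..9
= 9! - 9!/1! + 9!/2! - 9!/3! + 9!/4! - 9!/5! + 9!/6! - 9!/7! + 9!/8! - 9!/9!
= 362880 - 362880 + 181440 - 60480 + 15120 - 3024 + 504 - 72 + 9 - 1
= 133496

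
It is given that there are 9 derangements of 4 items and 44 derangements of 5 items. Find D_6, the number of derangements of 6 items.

265

D_6 = (6-1)·(D_5 + D_4) = 5·(44 + 9) = 5·53 = 265.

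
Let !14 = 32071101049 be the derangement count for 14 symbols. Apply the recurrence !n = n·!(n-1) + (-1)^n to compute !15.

481066515734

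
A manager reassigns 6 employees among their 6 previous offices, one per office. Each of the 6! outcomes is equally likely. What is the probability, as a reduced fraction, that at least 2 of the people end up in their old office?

Favorable outcomes: Σ_{i≥2} C(6,i)·!(6-i) = 15·9 + 20·2 + 15·1 + 6·0 + 1·1 = 191.
Total outcomes: 6! = 720.
Probability = 191/720 = 191/720.

191/720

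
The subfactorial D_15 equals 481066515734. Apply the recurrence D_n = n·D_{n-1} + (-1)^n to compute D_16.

D_16 = 16·481066515734 + 1 = 7697064251745.

7697064251745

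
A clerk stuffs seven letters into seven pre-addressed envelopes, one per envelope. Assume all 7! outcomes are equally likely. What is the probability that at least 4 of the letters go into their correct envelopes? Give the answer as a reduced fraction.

Favorable outcomes: Σ_{i≥4} C(7,i)·!(7-i) = 35·2 + 21·1 + 7·0 + 1·1 = 92.
Total outcomes: 7! = 5040.
Probability = 92/5040 = 23/1260.

23/1260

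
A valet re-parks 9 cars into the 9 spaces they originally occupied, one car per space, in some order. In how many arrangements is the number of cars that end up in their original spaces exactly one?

133497

Choose which one of the 9 is fixed: C(9,1) = 9.
The other 8 form a derangement: !8 = 14833.
Total: 9 × 14833 = 133497.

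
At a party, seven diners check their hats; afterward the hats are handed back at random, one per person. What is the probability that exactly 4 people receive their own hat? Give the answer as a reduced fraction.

Favorable outcomes: C(7,4)·!3 = 35·2 = 70.
Total outcomes: 7! = 5040.
Probability = 70/5040 = 1/72.

1/72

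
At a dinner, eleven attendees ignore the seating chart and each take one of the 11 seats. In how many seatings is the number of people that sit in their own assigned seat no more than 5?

39893116

Sum C(11,i)·!(11-i) for i = 0..5:
  i=0: C(11,0)·!11 = 1·14684570 = 14684570
  i=1: C(11,1)·!10 = 11·1334961 = 14684571
  i=2: C(11,2)·!9 = 55·133496 = 7342280
  i=3: C(11,3)·!8 = 165·14833 = 2447445
  i=4: C(11,4)·!7 = 330·1854 = 611820
  i=5: C(11,5)·!6 = 462·265 = 122430
Total = 39893116.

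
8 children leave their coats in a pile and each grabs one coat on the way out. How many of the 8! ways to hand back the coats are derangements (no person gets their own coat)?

14833

Use !n = n·!(n-1) + (-1)^n.
!8 = 8·1854 + 1 = 14833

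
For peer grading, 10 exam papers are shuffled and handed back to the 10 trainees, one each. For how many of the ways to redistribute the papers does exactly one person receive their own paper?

1334960

Choose which one of the 10 is fixed: C(10,1) = 10.
The other 9 form a derangement: !9 = 133496.
Total: 10 × 133496 = 1334960.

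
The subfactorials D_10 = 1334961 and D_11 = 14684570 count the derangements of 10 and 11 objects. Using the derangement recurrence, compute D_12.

D_12 = (12-1)·(D_11 + D_10) = 11·(14684570 + 1334961) = 11·16019531 = 176214841.

176214841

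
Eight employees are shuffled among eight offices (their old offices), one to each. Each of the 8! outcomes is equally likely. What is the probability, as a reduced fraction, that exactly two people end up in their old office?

Favorable outcomes: C(8,2)·!6 = 28·265 = 7420.
Total outcomes: 8! = 40320.
Probability = 7420/40320 = 53/288.

53/288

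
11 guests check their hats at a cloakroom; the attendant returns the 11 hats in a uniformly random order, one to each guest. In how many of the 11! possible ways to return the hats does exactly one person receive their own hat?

14684571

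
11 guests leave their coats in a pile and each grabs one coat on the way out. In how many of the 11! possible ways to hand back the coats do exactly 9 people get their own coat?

55

Choose which 9 of the 11 are fixed: C(11,9) = 55.
The other 2 form a derangement: !2 = 1.
Total: 55 × 1 = 55.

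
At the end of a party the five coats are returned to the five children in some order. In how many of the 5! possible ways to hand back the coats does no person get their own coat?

44

The subfactorial !5 = [5!/e] (nearest integer).
5! = 120, and 120/e ≈ 44.15, so !5 = 44.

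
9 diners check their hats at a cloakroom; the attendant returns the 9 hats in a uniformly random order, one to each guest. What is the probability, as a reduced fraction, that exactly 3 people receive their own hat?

53/864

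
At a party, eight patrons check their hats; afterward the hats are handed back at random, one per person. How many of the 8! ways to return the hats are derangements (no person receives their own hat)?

14833

By inclusion-exclusion, !8 = Σ (-1)^k · 8!/k! for k=0..8
= 8! - 8!/1! + 8!/2! - 8!/3! + 8!/4! - 8!/5! + 8!/6! - 8!/7! + 8!/8!
= 40320 - 40320 + 20160 - 6720 + 1680 - 336 + 56 - 8 + 1
= 14833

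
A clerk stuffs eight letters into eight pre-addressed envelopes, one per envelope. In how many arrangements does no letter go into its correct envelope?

14833

The subfactorial !8 = [8!/e] (nearest integer).
8! = 40320, and 40320/e ≈ 14832.90, so !8 = 14833.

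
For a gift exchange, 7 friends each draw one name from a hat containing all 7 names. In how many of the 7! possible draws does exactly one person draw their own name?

1855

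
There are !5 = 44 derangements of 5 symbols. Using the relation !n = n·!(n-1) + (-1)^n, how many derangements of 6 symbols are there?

265

!6 = 6·44 + 1 = 265.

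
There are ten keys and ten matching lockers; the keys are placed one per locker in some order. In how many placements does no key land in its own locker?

!10 = 10! · Σ_{k=0}^{10} (-1)^k/k!
= 10! - 10!/1! + 10!/2! - 10!/3! + 10!/4! - 10!/5! + 10!/6! - 10!/7! + 10!/8! - 10!/9! + 10!/10!
= 3628800 - 3628800 + 1814400 - 604800 + 151200 - 30240 + 5040 - 720 + 90 - 10 + 1
= 1334961

1334961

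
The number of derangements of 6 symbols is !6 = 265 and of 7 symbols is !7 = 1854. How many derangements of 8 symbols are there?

14833

!8 = (8-1)·(!7 + !6) = 7·(1854 + 265) = 7·2119 = 14833.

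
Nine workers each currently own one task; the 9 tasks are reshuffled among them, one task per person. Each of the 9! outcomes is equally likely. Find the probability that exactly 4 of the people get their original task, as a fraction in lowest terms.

Favorable outcomes: C(9,4)·!5 = 126·44 = 5544.
Total outcomes: 9! = 362880.
Probability = 5544/362880 = 11/720.

11/720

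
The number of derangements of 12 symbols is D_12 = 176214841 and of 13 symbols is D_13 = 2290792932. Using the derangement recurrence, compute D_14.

32071101049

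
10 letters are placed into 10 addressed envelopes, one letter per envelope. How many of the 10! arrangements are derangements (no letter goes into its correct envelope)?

The number of derangements of 10 is !10 = Σ_{k=0}^{10} (-1)^k·10!/k!
= 10! - 10!/1! + 10!/2! - 10!/3! + 10!/4! - 10!/5! + 10!/6! - 10!/7! + 10!/8! - 10!/9! + 10!/10!
= 3628800 - 3628800 + 1814400 - 604800 + 151200 - 30240 + 5040 - 720 + 90 - 10 + 1
= 1334961

1334961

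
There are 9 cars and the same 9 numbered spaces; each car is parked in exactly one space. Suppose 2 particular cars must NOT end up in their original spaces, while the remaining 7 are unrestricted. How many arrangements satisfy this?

Let A_j be the event that the j-th constrained one is fixed. By inclusion-exclusion over the 2 events:
Σ_{j=0}^{2} (-1)^j C(2,j)(9-j)!
= C(2,0)·9! - C(2,1)·8! + C(2,2)·7!
= 362880 - 80640 + 5040
= 287280

287280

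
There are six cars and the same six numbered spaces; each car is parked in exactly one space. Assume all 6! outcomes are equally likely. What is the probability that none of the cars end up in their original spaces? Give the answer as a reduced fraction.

53/144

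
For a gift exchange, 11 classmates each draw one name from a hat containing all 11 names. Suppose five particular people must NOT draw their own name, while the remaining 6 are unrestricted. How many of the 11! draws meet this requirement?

25022880

Let A_j be the event that the j-th constrained one is fixed. By inclusion-exclusion over the 5 events:
Σ_{j=0}^{5} (-1)^j C(5,j)(11-j)!
= C(5,0)·11! - C(5,1)·10! + C(5,2)·9! - C(5,3)·8! + C(5,4)·7! - C(5,5)·6!
= 39916800 - 18144000 + 3628800 - 403200 + 25200 - 720
= 25022880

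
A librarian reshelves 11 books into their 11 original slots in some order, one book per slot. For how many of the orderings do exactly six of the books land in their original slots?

20328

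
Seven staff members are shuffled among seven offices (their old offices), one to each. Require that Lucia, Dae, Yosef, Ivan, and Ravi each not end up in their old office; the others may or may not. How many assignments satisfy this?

2428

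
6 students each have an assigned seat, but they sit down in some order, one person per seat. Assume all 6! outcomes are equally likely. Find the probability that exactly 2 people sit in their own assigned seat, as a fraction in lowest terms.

3/16

Favorable outcomes: C(6,2)·!4 = 15·9 = 135.
Total outcomes: 6! = 720.
Probability = 135/720 = 3/16.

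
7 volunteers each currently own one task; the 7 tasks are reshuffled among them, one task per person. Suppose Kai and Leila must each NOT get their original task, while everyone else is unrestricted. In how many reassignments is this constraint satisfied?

Let A_j be the event that the j-th constrained one is fixed. By inclusion-exclusion over the 2 events:
Σ_{j=0}^{2} (-1)^j C(2,j)(7-j)!
= C(2,0)·7! - C(2,1)·6! + C(2,2)·5!
= 5040 - 1440 + 120
= 3720

3720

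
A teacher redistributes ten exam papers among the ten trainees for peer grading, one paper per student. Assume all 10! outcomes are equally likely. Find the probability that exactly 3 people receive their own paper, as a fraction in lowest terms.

Favorable outcomes: C(10,3)·!7 = 120·1854 = 222480.
Total outcomes: 10! = 3628800.
Probability = 222480/3628800 = 103/1680.

103/1680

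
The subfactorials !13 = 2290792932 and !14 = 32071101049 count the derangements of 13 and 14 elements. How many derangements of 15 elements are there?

481066515734

!15 = (15-1)·(!14 + !13) = 14·(32071101049 + 2290792932) = 14·34361893981 = 481066515734.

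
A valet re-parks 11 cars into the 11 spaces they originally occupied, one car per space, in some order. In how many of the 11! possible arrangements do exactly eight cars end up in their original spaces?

330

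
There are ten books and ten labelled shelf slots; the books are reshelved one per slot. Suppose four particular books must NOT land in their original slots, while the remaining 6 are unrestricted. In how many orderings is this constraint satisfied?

Let A_j be the event that the j-th constrained one is fixed. By inclusion-exclusion over the 4 events:
Σ_{j=0}^{4} (-1)^j C(4,j)(10-j)!
= C(4,0)·10! - C(4,1)·9! + C(4,2)·8! - C(4,3)·7! + C(4,4)·6!
= 3628800 - 1451520 + 241920 - 20160 + 720
= 2399760

2399760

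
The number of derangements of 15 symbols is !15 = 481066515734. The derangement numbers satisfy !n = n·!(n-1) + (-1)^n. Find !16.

!16 = 16·481066515734 + 1 = 7697064251745.

7697064251745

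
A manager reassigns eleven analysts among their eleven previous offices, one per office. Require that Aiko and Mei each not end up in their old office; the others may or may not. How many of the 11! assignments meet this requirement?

Let A_j be the event that the j-th constrained one is fixed. By inclusion-exclusion over the 2 events:
Σ_{j=0}^{2} (-1)^j C(2,j)(11-j)!
= C(2,0)·11! - C(2,1)·10! + C(2,2)·9!
= 39916800 - 7257600 + 362880
= 33022080

33022080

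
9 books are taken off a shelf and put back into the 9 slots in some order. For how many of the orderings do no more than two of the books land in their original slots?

333737

Sum C(9,i)·!(9-i) for i = 0..2:
  i=0: C(9,0)·!9 = 1·133496 = 133496
  i=1: C(9,1)·!8 = 9·14833 = 133497
  i=2: C(9,2)·!7 = 36·1854 = 66744
Total = 333737.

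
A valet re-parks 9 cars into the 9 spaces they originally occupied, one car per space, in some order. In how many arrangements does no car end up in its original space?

133496

By inclusion-exclusion, !9 = Σ (-1)^k · 9!/k! for k=0..9
= 9! - 9!/1! + 9!/2! - 9!/3! + 9!/4! - 9!/5! + 9!/6! - 9!/7! + 9!/8! - 9!/9!
= 362880 - 362880 + 181440 - 60480 + 15120 - 3024 + 504 - 72 + 9 - 1
= 133496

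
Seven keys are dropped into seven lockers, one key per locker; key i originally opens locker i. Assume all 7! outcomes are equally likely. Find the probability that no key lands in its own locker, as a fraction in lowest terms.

Favorable outcomes: !7 = 1854.
Total outcomes: 7! = 5040.
Probability = 1854/5040 = 103/280.

103/280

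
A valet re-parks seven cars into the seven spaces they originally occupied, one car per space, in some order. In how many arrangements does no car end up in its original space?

1854

Use !n = (n-1)(!(n-1) + !(n-2)).
!7 = 6·(265 + 44) = 6·309 = 1854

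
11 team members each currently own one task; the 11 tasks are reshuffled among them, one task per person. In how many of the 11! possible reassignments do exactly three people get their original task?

2447445

Choose which 3 of the 11 are fixed: C(11,3) = 165.
The remaining 8 must be deranged: !8 = 14833.
Total: 165 × 14833 = 2447445.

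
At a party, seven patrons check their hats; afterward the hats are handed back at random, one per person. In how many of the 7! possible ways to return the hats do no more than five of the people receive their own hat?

5039

# with exactly i fixed is C(7,i)·!(7-i); sum over i=0..5:
  i=0: C(7,0)·!7 = 1·1854 = 1854
  i=1: C(7,1)·!6 = 7·265 = 1855
  i=2: C(7,2)·!5 = 21·44 = 924
  i=3: C(7,3)·!4 = 35·9 = 315
  i=4: C(7,4)·!3 = 35·2 = 70
  i=5: C(7,5)·!2 = 21·1 = 21
Total = 5039.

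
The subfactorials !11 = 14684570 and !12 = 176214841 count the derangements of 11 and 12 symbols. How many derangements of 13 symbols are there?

!13 = (13-1)·(!12 + !11) = 12·(176214841 + 14684570) = 12·190899411 = 2290792932.

2290792932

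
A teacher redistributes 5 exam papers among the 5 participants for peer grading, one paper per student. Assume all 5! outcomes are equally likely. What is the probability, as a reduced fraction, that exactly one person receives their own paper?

3/8

Favorable outcomes: C(5,1)·!4 = 5·9 = 45.
Total outcomes: 5! = 120.
Probability = 45/120 = 3/8.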